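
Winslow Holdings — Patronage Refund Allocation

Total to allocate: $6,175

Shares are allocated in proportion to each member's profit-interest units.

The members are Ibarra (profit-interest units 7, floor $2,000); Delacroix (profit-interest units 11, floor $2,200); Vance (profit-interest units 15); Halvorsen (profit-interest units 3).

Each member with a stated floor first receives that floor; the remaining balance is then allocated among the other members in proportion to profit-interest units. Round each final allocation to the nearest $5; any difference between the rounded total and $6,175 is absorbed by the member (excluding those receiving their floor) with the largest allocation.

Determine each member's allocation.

Minimums first: Ibarra $2,000; Delacroix $2,200. Remaining pool $1,975.
Remaining pool split over remaining profit-interest units 18: Vance 1,645.83 → $1,645; Halvorsen 329.17 → $330.

Ibarra: $2,000 | Delacroix: $2,200 | Vance: $1,645 | Halvorsen: $330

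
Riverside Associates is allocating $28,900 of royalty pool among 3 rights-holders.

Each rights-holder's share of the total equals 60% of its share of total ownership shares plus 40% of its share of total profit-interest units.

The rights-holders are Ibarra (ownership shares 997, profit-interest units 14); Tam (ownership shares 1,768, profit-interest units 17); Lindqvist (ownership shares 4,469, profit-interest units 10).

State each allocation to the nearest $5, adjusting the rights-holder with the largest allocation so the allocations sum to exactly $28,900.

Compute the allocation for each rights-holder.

Ibarra: $6,335 · Tam: $9,030 · Lindqvist: $13,535

Totals — ownership shares 7,234, profit-interest units 41.
Combined weights (60% ownership shares + 40% profit-interest units): Ibarra 0.2193; Tam 0.3125; Lindqvist 0.4682.
Unrounded shares: Ibarra 6,337.14; Tam 9,031.09; Lindqvist 13,531.77.
Rounded to nearest $5: Ibarra $6,335; Tam $9,030; Lindqvist $13,530. Sum = $28,895.
Difference $28,900 − $28,895 = +$5 applied to largest allocation (Lindqvist): Lindqvist becomes $13,535.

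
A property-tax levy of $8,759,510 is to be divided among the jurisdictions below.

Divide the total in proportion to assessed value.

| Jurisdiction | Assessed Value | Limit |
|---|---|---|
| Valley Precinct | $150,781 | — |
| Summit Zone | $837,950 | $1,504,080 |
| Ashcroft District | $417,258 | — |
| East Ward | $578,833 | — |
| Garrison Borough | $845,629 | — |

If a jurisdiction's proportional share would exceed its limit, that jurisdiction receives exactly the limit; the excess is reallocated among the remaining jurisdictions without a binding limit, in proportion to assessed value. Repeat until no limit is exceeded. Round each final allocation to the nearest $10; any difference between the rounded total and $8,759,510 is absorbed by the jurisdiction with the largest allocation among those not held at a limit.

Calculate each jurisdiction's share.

Assessed value total: 2,830,451.
Unconstrained shares: Valley Precinct 466,628.00; Summit Zone 2,593,237.40; Ashcroft District 1,291,305.03; East Ward 1,791,337.65; Garrison Borough 2,617,001.91.
Cap binds for Summit Zone ($1,504,080); residual $7,255,430 reallocated over remaining assessed value 1,992,501.
Redistributed shares: Valley Precinct 549,049.16 → $549,050; Ashcroft District 1,519,390.06 → $1,519,390; East Ward 2,107,744.14 → $2,107,740; Garrison Borough 3,079,246.64 → $3,079,250.

Valley Precinct: $549,050; Summit Zone: $1,504,080; Ashcroft District: $1,519,390; East Ward: $2,107,740; Garrison Borough: $3,079,250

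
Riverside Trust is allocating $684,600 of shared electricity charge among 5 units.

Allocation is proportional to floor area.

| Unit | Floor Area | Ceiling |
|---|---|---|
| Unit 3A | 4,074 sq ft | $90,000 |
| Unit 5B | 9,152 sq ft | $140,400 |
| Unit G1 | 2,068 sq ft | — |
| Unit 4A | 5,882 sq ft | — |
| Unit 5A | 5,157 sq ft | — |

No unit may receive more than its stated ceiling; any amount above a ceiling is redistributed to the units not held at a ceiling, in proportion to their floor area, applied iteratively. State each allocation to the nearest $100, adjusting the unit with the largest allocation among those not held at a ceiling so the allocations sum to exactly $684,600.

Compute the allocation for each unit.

Unit 3A: $90,000; Unit 5B: $140,400; Unit G1: $71,700; Unit 4A: $203,800; Unit 5A: $178,700

Floor area total: 26,333.
Proportional shares (ignoring caps): Unit 3A 105,915.03; Unit 5B 237,931.84; Unit G1 53,763.45; Unit 4A 152,919.04; Unit 5A 134,070.64.
Cap binds for Unit 3A ($90,000), Unit 5B ($140,400); residual $454,200 reallocated over remaining floor area 13,107.
Remaining shares: Unit G1 71,662.90 → $71,700; Unit 4A 203,830.35 → $203,800; Unit 5A 178,706.75 → $178,700.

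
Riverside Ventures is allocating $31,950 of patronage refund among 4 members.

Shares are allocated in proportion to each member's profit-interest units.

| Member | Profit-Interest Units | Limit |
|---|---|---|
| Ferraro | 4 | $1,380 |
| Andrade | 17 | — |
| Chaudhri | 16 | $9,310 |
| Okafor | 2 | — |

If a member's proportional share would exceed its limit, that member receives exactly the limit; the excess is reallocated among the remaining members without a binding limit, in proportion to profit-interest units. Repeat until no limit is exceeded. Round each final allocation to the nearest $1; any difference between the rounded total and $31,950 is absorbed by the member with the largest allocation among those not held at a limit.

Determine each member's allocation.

Ferraro: $1,380 | Andrade: $19,022 | Chaudhri: $9,310 | Okafor: $2,238

Sum of profit-interest units: 39.
Pro-rata shares before constraints: Ferraro 3,276.92; Andrade 13,926.92; Chaudhri 13,107.69; Okafor 1,638.46.
Cap binds for Ferraro ($1,380), Chaudhri ($9,310); remaining pool $21,260 reallocated over remaining profit-interest units 19.
Redistributed shares: Andrade 19,022.11 → $19,022; Okafor 2,237.89 → $2,238.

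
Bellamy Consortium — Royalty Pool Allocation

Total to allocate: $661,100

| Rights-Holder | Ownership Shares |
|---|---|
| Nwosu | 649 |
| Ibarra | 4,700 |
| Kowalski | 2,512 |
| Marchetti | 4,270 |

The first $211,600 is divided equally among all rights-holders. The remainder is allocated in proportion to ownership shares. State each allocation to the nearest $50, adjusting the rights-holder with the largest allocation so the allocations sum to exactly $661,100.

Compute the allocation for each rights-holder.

First tranche $211,600 split equally: $52,900 each.
Remainder $449,500 by ownership shares (total 12,131): Nwosu 24,047.94 → $24,050; Ibarra 174,153.00 → $174,150; Kowalski 93,079.22 → $93,100; Marchetti 158,219.85 → $158,200.
Totals: Nwosu $52,900 + $24,050 = $76,950; Ibarra $52,900 + $174,150 = $227,050; Kowalski $52,900 + $93,100 = $146,000; Marchetti $52,900 + $158,200 = $211,100.

Nwosu: $76,950 · Ibarra: $227,050 · Kowalski: $146,000 · Marchetti: $211,100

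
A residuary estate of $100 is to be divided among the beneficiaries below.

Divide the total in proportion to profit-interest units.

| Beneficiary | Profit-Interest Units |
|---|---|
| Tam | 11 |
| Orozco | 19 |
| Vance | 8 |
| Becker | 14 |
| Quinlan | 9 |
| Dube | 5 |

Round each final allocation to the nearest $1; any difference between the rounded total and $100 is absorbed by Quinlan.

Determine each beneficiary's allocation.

Combined profit-interest units = 66.
Raw shares: Tam 11/66 × $100 = 16.67; Orozco 19/66 × $100 = 28.79; Vance 8/66 × $100 = 12.12; Becker 14/66 × $100 = 21.21; Quinlan 9/66 × $100 = 13.64; Dube 5/66 × $100 = 7.58.
Rounded to nearest $1: Tam $17; Orozco $29; Vance $12; Becker $21; Quinlan $14; Dube $8. Sum = $101.
Difference $100 − $101 = −$1 applied to Quinlan: Quinlan becomes $13.

Tam: $17; Orozco: $29; Vance: $12; Becker: $21; Quinlan: $13; Dube: $8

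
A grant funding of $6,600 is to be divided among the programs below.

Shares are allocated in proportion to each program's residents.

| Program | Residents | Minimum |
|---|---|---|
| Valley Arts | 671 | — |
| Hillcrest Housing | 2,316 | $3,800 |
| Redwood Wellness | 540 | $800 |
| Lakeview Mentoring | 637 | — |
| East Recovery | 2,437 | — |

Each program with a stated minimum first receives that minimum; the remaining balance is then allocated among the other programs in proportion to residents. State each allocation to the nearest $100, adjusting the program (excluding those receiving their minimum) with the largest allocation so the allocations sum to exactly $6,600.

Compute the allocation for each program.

Minimums first: Hillcrest Housing $3,800; Redwood Wellness $800. Residual $2,000.
Residual split over remaining residents 3,745: Valley Arts 358.34 → $400; Lakeview Mentoring 340.19 → $300; East Recovery 1,301.47 → $1,300.

Valley Arts: $400; Hillcrest Housing: $3,800; Redwood Wellness: $800; Lakeview Mentoring: $300; East Recovery: $1,300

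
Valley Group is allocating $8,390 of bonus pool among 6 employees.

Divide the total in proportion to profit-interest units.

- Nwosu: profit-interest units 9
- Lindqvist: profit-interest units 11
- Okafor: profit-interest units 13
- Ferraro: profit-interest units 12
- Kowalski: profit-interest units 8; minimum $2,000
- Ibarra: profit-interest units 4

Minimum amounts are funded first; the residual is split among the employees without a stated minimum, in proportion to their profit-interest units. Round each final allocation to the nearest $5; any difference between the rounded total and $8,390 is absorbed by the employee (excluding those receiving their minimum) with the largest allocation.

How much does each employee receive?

Nwosu: $1,175; Lindqvist: $1,435; Okafor: $1,695; Ferraro: $1,565; Kowalski: $2,000; Ibarra: $520

Fund the minimums — Kowalski $2,000. Remaining pool $6,390.
Remaining pool split over remaining profit-interest units 49: Nwosu 1,173.67 → $1,175; Lindqvist 1,434.49 → $1,435; Okafor 1,695.31 → $1,695; Ferraro 1,564.90 → $1,565; Ibarra 521.63 → $520.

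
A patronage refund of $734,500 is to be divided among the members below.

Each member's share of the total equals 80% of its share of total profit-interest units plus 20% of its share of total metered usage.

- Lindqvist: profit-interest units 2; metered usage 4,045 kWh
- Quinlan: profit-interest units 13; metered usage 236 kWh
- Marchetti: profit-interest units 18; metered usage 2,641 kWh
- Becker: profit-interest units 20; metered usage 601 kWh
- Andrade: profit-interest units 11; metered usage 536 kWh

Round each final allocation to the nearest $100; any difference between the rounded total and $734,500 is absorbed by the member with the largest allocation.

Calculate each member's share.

Profit-interest units total 64; metered usage total 8,059.
Combined weights (80% profit-interest units + 20% metered usage): Lindqvist 0.1254; Quinlan 0.1684; Marchetti 0.2905; Becker 0.2649; Andrade 0.1508.
Unrounded shares: Lindqvist 92,095.04; Quinlan 123,658.07; Marchetti 213,402.83; Becker 194,580.07; Andrade 110,763.99.
Rounded to nearest $100: Lindqvist $92,100; Quinlan $123,700; Marchetti $213,400; Becker $194,600; Andrade $110,800. Sum = $734,600.
Difference $734,500 − $734,600 = −$100 applied to largest allocation (Marchetti): Marchetti becomes $213,300.

Lindqvist: $92,100 · Quinlan: $123,700 · Marchetti: $213,300 · Becker: $194,600 · Andrade: $110,800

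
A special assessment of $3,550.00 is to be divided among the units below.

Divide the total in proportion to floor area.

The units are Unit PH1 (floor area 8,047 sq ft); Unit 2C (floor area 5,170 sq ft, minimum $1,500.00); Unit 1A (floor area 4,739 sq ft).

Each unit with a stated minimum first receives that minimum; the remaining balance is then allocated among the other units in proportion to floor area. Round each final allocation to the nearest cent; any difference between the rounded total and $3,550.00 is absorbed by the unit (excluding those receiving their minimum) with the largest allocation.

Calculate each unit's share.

Unit PH1: $1,290.19 · Unit 2C: $1,500.00 · Unit 1A: $759.81

Fund the minimums — Unit 2C $1,500.00. Remaining pool $2,050.00.
Remaining pool split over remaining floor area 12,786: Unit PH1 1,290.1885 → $1,290.19; Unit 1A 759.8115 → $759.81.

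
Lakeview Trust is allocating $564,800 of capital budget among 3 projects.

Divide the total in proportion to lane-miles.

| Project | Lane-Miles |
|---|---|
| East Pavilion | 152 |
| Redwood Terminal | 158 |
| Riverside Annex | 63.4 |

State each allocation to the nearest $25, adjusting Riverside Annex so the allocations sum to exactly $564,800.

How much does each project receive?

East Pavilion: $229,925; Redwood Terminal: $239,000; Riverside Annex: $95,875

Lane-miles total: 373.4.
Pro-rata amounts: East Pavilion 152/373.4 × $564,800 = 229,913.23; Redwood Terminal 158/373.4 × $564,800 = 238,988.75; Riverside Annex 63.4/373.4 × $564,800 = 95,898.02.
Rounded to nearest $25: East Pavilion $229,925; Redwood Terminal $239,000; Riverside Annex $95,900. Sum = $564,825.
Difference $564,800 − $564,825 = −$25 applied to Riverside Annex: Riverside Annex becomes $95,875.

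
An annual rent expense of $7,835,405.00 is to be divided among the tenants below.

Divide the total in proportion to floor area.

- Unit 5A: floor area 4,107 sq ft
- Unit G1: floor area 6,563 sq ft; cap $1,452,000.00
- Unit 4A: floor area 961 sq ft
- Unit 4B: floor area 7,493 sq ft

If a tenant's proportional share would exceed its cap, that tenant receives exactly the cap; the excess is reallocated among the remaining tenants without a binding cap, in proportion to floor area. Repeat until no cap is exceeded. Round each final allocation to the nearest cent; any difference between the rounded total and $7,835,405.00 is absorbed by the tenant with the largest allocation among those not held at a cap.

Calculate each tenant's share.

Total floor area = 19,124.
Unconstrained shares: Unit 5A 1,682,702.7994; Unit G1 2,688,964.8094; Unit 4A 393,736.8859; Unit 4B 3,070,000.5054.
Cap binds for Unit G1 ($1,452,000.00); balance $6,383,405.00 reallocated over remaining floor area 12,561.
Shares after redistribution: Unit 5A 2,087,146.2730 → $2,087,146.27; Unit 4A 488,372.9166 → $488,372.92; Unit 4B 3,807,885.8104 → $3,807,885.81.

Unit 5A: $2,087,146.27 | Unit G1: $1,452,000.00 | Unit 4A: $488,372.92 | Unit 4B: $3,807,885.81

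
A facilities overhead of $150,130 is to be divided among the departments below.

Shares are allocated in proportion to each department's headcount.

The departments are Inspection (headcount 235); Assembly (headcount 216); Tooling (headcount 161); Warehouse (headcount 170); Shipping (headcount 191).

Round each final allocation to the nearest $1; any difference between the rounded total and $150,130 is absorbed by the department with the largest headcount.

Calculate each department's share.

Headcount total: 973.
Unrounded shares: Inspection 235/973 × $150,130 = 36,259.56; Assembly 216/973 × $150,130 = 33,327.93; Tooling 161/973 × $150,130 = 24,841.65; Warehouse 170/973 × $150,130 = 26,230.32; Shipping 191/973 × $150,130 = 29,470.53.
At nearest $1: Inspection $36,260; Assembly $33,328; Tooling $24,842; Warehouse $26,230; Shipping $29,471. Sum = $150,131.
Difference $150,130 − $150,131 = −$1 applied to largest headcount (Inspection): Inspection becomes $36,259.

Inspection: $36,259 | Assembly: $33,328 | Tooling: $24,842 | Warehouse: $26,230 | Shipping: $29,471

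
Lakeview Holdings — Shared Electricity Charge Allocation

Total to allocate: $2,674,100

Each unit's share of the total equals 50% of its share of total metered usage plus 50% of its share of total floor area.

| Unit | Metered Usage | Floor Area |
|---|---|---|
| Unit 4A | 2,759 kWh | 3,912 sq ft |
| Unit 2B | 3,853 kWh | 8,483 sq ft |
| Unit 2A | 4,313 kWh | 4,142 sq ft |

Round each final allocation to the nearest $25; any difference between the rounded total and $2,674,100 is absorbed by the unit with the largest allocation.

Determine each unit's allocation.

Unit 4A: $653,950; Unit 2B: $1,157,425; Unit 2A: $862,725

Metered usage total 10,925; floor area total 16,537.
Composite weights (50% metered usage + 50% floor area): Unit 4A 0.2446; Unit 2B 0.4328; Unit 2A 0.3226.
Unrounded shares: Unit 4A 653,951.80; Unit 2B 1,157,415.01; Unit 2A 862,733.19.
At nearest $25: Unit 4A $653,950; Unit 2B $1,157,425; Unit 2A $862,725. Sum = $2,674,100.
Rounded total matches; no reconciliation needed.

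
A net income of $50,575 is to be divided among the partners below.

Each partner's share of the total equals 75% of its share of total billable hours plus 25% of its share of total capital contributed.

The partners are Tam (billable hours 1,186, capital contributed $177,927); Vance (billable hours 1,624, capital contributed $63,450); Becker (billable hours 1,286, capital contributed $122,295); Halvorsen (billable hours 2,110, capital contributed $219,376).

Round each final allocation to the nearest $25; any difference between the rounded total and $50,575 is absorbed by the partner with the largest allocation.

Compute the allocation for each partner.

Tam: $11,100; Vance: $11,300; Becker: $10,500; Halvorsen: $17,675

Billable hours total 6,206; capital contributed total 583,048.
Composite weights (75% billable hours + 25% capital contributed): Tam 0.2196; Vance 0.2235; Becker 0.2079; Halvorsen 0.3491.
Proportional shares: Tam 11,107.32; Vance 11,301.89; Becker 10,512.11; Halvorsen 17,653.68.
After rounding ($25): Tam $11,100; Vance $11,300; Becker $10,500; Halvorsen $17,650. Sum = $50,550.
Difference $50,575 − $50,550 = +$25 applied to largest allocation (Halvorsen): Halvorsen becomes $17,675.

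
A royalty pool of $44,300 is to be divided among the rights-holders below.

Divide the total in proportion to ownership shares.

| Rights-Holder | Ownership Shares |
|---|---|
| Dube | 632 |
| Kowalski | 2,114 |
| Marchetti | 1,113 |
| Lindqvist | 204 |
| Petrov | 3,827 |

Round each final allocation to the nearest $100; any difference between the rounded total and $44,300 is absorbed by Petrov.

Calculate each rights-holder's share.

Ownership shares total: 7,890.
Pro-rata amounts: Dube 632/7,890 × $44,300 = 3,548.49; Kowalski 2,114/7,890 × $44,300 = 11,869.48; Marchetti 1,113/7,890 × $44,300 = 6,249.16; Lindqvist 204/7,890 × $44,300 = 1,145.40; Petrov 3,827/7,890 × $44,300 = 21,487.47.
After rounding ($100): Dube $3,500; Kowalski $11,900; Marchetti $6,200; Lindqvist $1,100; Petrov $21,500. Sum = $44,200.
Difference $44,300 − $44,200 = +$100 applied to Petrov: Petrov becomes $21,600.

Dube: $3,500; Kowalski: $11,900; Marchetti: $6,200; Lindqvist: $1,100; Petrov: $21,600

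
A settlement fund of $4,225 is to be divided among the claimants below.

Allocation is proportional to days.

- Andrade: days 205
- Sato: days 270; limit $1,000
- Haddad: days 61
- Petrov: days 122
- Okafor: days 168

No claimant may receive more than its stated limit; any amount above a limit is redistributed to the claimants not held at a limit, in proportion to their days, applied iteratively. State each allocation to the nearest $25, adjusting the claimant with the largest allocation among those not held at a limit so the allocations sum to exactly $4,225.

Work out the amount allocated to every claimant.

Andrade: $1,200 · Sato: $1,000 · Haddad: $350 · Petrov: $700 · Okafor: $975

Sum of days: 826.
Unconstrained shares: Andrade 1,048.58; Sato 1,381.05; Haddad 312.02; Petrov 624.03; Okafor 859.32.
Held at cap: Sato ($1,000); balance $3,225 reallocated over remaining days 556.
Shares after redistribution: Andrade 1,189.07 → $1,200; Haddad 353.82 → $350; Petrov 707.64 → $700; Okafor 974.46 → $975.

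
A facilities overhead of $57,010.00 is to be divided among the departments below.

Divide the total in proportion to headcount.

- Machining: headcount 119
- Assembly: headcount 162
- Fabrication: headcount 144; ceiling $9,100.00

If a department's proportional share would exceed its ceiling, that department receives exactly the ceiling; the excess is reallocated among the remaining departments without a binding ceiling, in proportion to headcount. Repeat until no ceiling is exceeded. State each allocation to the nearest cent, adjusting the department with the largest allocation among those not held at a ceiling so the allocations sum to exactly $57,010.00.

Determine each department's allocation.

Headcount total: 425.
Proportional shares (ignoring caps): Machining 15,962.8000; Assembly 21,730.8706; Fabrication 19,316.3294.
Capped: Fabrication ($9,100.00); balance $47,910.00 reallocated over remaining headcount 281.
Shares after redistribution: Machining 20,289.2883 → $20,289.29; Assembly 27,620.7117 → $27,620.71.

Machining: $20,289.29 | Assembly: $27,620.71 | Fabrication: $9,100.00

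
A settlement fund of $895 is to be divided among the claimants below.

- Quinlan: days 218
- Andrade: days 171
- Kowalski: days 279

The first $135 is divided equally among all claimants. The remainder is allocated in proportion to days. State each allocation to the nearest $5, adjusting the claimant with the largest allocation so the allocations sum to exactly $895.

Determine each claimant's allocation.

$135 shared equally gives $45 per claimant.
Remainder $760 by days (total 668): Quinlan 248.02 → $250; Andrade 194.55 → $195; Kowalski 317.43 → $315.
Totals: Quinlan $45 + $250 = $295; Andrade $45 + $195 = $240; Kowalski $45 + $315 = $360.

Quinlan: $295 | Andrade: $240 | Kowalski: $360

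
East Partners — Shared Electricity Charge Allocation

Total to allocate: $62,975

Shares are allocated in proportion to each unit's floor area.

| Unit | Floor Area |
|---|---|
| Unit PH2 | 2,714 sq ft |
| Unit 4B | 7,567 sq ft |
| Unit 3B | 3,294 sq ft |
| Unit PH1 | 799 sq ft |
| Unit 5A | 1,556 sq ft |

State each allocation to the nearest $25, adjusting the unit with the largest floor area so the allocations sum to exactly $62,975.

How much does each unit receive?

Unit PH2: $10,725 | Unit 4B: $29,925 | Unit 3B: $13,025 | Unit PH1: $3,150 | Unit 5A: $6,150

Sum of floor area: 2,714 + 7,567 + 3,294 + 799 + 1,556 = 15,930.
Proportional shares: Unit PH2 10,729.07; Unit 4B 29,914.11; Unit 3B 13,021.95; Unit PH1 3,158.63; Unit 5A 6,151.23.
At nearest $25: Unit PH2 $10,725; Unit 4B $29,925; Unit 3B $13,025; Unit PH1 $3,150; Unit 5A $6,150. Sum = $62,975.
Rounded total matches; no reconciliation needed.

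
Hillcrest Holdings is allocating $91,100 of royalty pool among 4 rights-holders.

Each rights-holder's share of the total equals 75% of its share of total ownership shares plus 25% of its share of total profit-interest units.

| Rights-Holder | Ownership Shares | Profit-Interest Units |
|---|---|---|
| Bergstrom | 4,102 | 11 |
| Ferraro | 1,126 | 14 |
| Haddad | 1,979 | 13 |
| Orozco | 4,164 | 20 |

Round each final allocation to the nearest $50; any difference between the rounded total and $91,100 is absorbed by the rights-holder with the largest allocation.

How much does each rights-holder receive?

Bergstrom: $28,950 | Ferraro: $12,250 | Haddad: $17,000 | Orozco: $32,900

Ownership shares total 11,371; profit-interest units total 58.
Composite weights (75% ownership shares + 25% profit-interest units): Bergstrom 0.3180; Ferraro 0.1346; Haddad 0.1866; Orozco 0.3609.
Unrounded shares: Bergstrom 28,967.11; Ferraro 12,263.22; Haddad 16,995.97; Orozco 32,873.70.
At nearest $50: Bergstrom $28,950; Ferraro $12,250; Haddad $17,000; Orozco $32,850. Sum = $91,050.
Difference $91,100 − $91,050 = +$50 applied to largest allocation (Orozco): Orozco becomes $32,900.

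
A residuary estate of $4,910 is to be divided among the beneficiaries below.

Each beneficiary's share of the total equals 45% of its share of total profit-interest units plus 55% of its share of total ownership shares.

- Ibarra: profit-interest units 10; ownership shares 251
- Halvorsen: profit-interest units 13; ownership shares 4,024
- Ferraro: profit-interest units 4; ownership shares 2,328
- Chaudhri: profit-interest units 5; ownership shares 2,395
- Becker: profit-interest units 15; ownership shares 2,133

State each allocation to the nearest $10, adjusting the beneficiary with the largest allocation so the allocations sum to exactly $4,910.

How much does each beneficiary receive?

Ibarra: $530; Halvorsen: $1,590; Ferraro: $750; Chaudhri: $820; Becker: $1,220

Totals — profit-interest units 47, ownership shares 11,131.
Blended shares (45% profit-interest units + 55% ownership shares): Ibarra 0.1081; Halvorsen 0.3233; Ferraro 0.1533; Chaudhri 0.1662; Becker 0.2490.
Unrounded shares: Ibarra 531.00; Halvorsen 1,587.40; Ferraro 752.84; Chaudhri 816.11; Becker 1,222.65.
At nearest $10: Ibarra $530; Halvorsen $1,590; Ferraro $750; Chaudhri $820; Becker $1,220. Sum = $4,910.
Rounded total matches; no reconciliation needed.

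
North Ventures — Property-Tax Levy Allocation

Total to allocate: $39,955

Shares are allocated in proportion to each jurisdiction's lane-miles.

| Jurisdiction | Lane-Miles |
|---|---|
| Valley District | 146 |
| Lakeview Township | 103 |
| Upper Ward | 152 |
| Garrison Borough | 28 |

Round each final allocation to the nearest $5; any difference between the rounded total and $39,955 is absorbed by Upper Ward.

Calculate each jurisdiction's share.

Valley District: $13,600 | Lakeview Township: $9,595 | Upper Ward: $14,150 | Garrison Borough: $2,610

Total lane-miles = 429.
Proportional shares: Valley District 146/429 × $39,955 = 13,597.74; Lakeview Township 103/429 × $39,955 = 9,592.93; Upper Ward 152/429 × $39,955 = 14,156.55; Garrison Borough 28/429 × $39,955 = 2,607.79.
After rounding ($5): Valley District $13,600; Lakeview Township $9,595; Upper Ward $14,155; Garrison Borough $2,610. Sum = $39,960.
Difference $39,955 − $39,960 = −$5 applied to Upper Ward: Upper Ward becomes $14,150.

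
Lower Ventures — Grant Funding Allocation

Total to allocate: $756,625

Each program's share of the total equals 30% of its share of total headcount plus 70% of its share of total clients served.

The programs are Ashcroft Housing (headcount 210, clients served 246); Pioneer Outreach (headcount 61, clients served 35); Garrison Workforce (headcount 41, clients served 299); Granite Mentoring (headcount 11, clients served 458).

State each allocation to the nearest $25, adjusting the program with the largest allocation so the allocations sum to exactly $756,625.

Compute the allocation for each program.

Ashcroft Housing: $273,100 · Pioneer Outreach: $60,725 · Garrison Workforce: $181,375 · Granite Mentoring: $241,425

Headcount total 323; clients served total 1,038.
Composite weights (30% headcount + 70% clients served): Ashcroft Housing 0.3609; Pioneer Outreach 0.0803; Garrison Workforce 0.2397; Granite Mentoring 0.3191.
Pro-rata amounts: Ashcroft Housing 273,098.04; Pioneer Outreach 60,726.29; Garrison Workforce 181,376.83; Granite Mentoring 241,423.84.
Rounded to nearest $25: Ashcroft Housing $273,100; Pioneer Outreach $60,725; Garrison Workforce $181,375; Granite Mentoring $241,425. Sum = $756,625.
Sum already equals the total — no adjustment.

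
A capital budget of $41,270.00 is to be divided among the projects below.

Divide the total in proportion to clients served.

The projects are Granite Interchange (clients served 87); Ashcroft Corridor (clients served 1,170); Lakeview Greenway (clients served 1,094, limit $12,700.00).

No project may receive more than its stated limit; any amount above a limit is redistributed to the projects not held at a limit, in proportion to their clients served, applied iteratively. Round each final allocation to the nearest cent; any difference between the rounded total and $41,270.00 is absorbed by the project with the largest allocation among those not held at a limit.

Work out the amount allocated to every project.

Granite Interchange: $1,977.40; Ashcroft Corridor: $26,592.60; Lakeview Greenway: $12,700.00

Combined clients served = 2,351.
Unconstrained shares: Granite Interchange 1,527.2182; Ashcroft Corridor 20,538.4517; Lakeview Greenway 19,204.3301.
Held at cap: Lakeview Greenway ($12,700.00); residual $28,570.00 reallocated over remaining clients served 1,257.
Redistributed shares: Granite Interchange 1,977.3986 → $1,977.40; Ashcroft Corridor 26,592.6014 → $26,592.60.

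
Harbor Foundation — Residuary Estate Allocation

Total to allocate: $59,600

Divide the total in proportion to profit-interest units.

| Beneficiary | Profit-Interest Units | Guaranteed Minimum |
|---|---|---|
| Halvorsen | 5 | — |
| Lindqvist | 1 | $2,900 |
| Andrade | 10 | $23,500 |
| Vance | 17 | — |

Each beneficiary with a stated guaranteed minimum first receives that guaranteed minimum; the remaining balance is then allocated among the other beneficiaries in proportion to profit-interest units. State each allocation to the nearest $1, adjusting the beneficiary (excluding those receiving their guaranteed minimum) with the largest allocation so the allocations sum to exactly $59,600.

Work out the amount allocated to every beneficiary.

Minimums first: Lindqvist $2,900; Andrade $23,500. Remaining pool $33,200.
Remaining pool split over remaining profit-interest units 22: Halvorsen 7,545.45 → $7,545; Vance 25,654.55 → $25,655.

Halvorsen: $7,545 · Lindqvist: $2,900 · Andrade: $23,500 · Vance: $25,655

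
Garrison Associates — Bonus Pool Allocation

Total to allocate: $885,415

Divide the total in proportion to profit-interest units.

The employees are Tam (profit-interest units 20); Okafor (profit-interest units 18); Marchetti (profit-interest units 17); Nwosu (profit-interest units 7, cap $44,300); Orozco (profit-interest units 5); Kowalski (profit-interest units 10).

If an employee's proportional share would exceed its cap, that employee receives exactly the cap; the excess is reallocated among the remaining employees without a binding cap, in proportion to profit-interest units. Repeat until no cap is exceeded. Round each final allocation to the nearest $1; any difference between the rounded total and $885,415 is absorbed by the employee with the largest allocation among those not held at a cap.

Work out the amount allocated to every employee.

Combined profit-interest units = 77.
Pro-rata shares before constraints: Tam 229,977.92; Okafor 206,980.13; Marchetti 195,481.23; Nwosu 80,492.27; Orozco 57,494.48; Kowalski 114,988.96.
Held at cap: Nwosu ($44,300); remaining pool $841,115 reallocated over remaining profit-interest units 70.
Remaining shares: Tam 240,318.57 → $240,319; Okafor 216,286.71 → $216,287; Marchetti 204,270.79 → $204,271; Orozco 60,079.64 → $60,080; Kowalski 120,159.29 → $120,159.
Rounding difference −$1 applied to Tam → $240,318.

Tam: $240,318; Okafor: $216,287; Marchetti: $204,271; Nwosu: $44,300; Orozco: $60,080; Kowalski: $120,159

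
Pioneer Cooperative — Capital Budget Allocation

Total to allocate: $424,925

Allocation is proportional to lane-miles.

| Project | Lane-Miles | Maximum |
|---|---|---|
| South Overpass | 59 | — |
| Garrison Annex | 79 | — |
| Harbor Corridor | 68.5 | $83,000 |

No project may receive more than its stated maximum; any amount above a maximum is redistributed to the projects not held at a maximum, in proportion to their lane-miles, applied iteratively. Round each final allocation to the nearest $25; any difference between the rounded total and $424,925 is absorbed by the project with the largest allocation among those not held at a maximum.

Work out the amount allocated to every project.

Lane-miles total: 206.5.
Proportional shares (ignoring caps): South Overpass 121,407.14; Garrison Annex 162,562.11; Harbor Corridor 140,955.75.
Cap binds for Harbor Corridor ($83,000); balance $341,925 reallocated over remaining lane-miles 138.
Remaining shares: South Overpass 146,185.33 → $146,175; Garrison Annex 195,739.67 → $195,750.

South Overpass: $146,175 · Garrison Annex: $195,750 · Harbor Corridor: $83,000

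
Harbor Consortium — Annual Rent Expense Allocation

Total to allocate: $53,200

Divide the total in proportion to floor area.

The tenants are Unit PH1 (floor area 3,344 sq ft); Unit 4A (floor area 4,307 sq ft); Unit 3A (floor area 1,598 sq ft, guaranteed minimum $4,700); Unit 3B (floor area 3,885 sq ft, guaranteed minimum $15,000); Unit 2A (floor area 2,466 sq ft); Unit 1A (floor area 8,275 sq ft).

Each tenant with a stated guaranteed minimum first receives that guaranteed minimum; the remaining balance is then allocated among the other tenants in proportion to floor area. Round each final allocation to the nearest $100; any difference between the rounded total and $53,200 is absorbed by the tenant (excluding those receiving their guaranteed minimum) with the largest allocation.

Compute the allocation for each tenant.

Unit PH1: $6,100; Unit 4A: $7,800; Unit 3A: $4,700; Unit 3B: $15,000; Unit 2A: $4,500; Unit 1A: $15,100

Minimums first: Unit 3A $4,700; Unit 3B $15,000. Balance $33,500.
Balance split over remaining floor area 18,392: Unit PH1 6,090.91 → $6,100; Unit 4A 7,844.96 → $7,800; Unit 2A 4,491.68 → $4,500; Unit 1A 15,072.45 → $15,100.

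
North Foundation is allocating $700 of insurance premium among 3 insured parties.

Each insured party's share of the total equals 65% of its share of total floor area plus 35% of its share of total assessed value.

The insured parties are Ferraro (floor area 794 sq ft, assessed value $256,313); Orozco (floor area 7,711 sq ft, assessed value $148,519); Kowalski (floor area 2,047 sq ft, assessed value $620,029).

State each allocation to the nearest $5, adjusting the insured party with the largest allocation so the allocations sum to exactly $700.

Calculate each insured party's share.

Ferraro: $95 | Orozco: $370 | Kowalski: $235

Totals — floor area 10,552, assessed value 1,024,861.
Combined weights (65% floor area + 35% assessed value): Ferraro 0.1364; Orozco 0.5257; Kowalski 0.3378.
Raw shares: Ferraro 95.51; Orozco 368.00; Kowalski 236.49.
At nearest $5: Ferraro $95; Orozco $370; Kowalski $235. Sum = $700.
No rounding difference to absorb.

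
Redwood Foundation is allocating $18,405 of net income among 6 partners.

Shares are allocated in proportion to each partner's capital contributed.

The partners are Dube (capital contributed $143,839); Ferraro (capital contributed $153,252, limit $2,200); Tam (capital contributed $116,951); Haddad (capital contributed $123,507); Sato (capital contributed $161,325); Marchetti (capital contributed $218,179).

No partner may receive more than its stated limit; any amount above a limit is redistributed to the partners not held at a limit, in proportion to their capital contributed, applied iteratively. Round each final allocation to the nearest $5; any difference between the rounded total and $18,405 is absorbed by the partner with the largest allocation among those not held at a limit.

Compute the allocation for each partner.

Dube: $3,050 · Ferraro: $2,200 · Tam: $2,480 · Haddad: $2,620 · Sato: $3,425 · Marchetti: $4,630

Combined capital contributed = 917,053.
Pro-rata shares before constraints: Dube 2,886.81; Ferraro 3,075.73; Tam 2,347.17; Haddad 2,478.75; Sato 3,237.75; Marchetti 4,378.79.
Capped: Ferraro ($2,200); remaining pool $16,205 reallocated over remaining capital contributed 763,801.
Remaining shares: Dube 3,051.73 → $3,050; Tam 2,481.26 → $2,480; Haddad 2,620.36 → $2,620; Sato 3,422.71 → $3,425; Marchetti 4,628.94 → $4,630.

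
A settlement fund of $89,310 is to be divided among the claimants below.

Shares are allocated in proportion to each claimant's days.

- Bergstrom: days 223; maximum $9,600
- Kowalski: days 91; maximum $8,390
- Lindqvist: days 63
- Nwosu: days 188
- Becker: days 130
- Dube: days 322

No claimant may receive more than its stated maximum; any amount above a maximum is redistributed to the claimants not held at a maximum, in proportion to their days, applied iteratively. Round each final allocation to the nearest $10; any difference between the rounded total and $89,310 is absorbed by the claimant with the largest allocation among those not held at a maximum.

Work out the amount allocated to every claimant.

Combined days = 1,017.
Proportional shares (ignoring caps): Bergstrom 19,583.22; Kowalski 7,991.36; Lindqvist 5,532.48; Nwosu 16,509.62; Becker 11,416.22; Dube 28,277.11.
Held at cap: Bergstrom ($9,600); balance $79,710 reallocated over remaining days 794.
Held at cap: Kowalski ($8,390); balance $71,320 reallocated over remaining days 703.
Remaining shares: Lindqvist 6,391.41 → $6,390; Nwosu 19,072.77 → $19,070; Becker 13,188.62 → $13,190; Dube 32,667.20 → $32,670.

Bergstrom: $9,600 · Kowalski: $8,390 · Lindqvist: $6,390 · Nwosu: $19,070 · Becker: $13,190 · Dube: $32,670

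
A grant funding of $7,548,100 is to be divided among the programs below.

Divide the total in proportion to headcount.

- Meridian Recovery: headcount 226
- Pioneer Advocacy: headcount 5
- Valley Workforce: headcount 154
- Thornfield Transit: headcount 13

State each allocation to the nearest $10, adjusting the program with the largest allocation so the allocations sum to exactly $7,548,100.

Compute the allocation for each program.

Meridian Recovery: $4,286,100; Pioneer Advocacy: $94,830; Valley Workforce: $2,920,620; Thornfield Transit: $246,550

Sum of headcount: 398.
Raw shares: Meridian Recovery 226/398 × $7,548,100 = 4,286,107.04; Pioneer Advocacy 5/398 × $7,548,100 = 94,825.38; Valley Workforce 154/398 × $7,548,100 = 2,920,621.61; Thornfield Transit 13/398 × $7,548,100 = 246,545.98.
Rounded to nearest $10: Meridian Recovery $4,286,110; Pioneer Advocacy $94,830; Valley Workforce $2,920,620; Thornfield Transit $246,550. Sum = $7,548,110.
Difference $7,548,100 − $7,548,110 = −$10 applied to largest allocation (Meridian Recovery): Meridian Recovery becomes $4,286,100.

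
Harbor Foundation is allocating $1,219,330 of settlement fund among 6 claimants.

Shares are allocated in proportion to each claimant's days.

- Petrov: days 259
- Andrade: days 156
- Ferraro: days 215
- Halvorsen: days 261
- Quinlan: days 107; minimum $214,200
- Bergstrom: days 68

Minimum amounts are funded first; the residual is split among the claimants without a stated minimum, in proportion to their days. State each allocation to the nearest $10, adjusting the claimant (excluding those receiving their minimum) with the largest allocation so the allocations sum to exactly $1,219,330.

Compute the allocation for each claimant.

Petrov: $271,460; Andrade: $163,500; Ferraro: $225,340; Halvorsen: $273,560; Quinlan: $214,200; Bergstrom: $71,270

Guaranteed amounts: Quinlan $214,200. Balance $1,005,130.
Balance split over remaining days 959: Petrov 271,458.47 → $271,460; Andrade 163,503.94 → $163,500; Ferraro 225,341.97 → $225,340; Halvorsen 273,554.67 → $273,550; Bergstrom 71,270.95 → $71,270.
Rounding difference +$10 applied to Halvorsen → $273,560.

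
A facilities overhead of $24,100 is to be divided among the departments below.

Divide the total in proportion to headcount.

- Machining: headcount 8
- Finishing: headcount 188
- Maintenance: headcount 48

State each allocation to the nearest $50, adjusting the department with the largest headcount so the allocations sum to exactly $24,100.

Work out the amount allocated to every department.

Machining: $800; Finishing: $18,550; Maintenance: $4,750

Sum of headcount: 8 + 188 + 48 = 244.
Pro-rata amounts: Machining 790.16; Finishing 18,568.85; Maintenance 4,740.98.
After rounding ($50): Machining $800; Finishing $18,550; Maintenance $4,750. Sum = $24,100.
No rounding difference to absorb.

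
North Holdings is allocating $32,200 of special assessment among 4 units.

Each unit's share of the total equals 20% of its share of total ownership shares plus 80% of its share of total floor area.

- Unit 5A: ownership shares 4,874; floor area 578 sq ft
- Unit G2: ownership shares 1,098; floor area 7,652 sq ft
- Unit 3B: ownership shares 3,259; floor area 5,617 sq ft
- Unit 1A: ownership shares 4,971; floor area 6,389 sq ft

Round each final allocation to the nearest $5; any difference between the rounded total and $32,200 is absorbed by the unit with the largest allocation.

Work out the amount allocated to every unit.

Unit 5A: $2,945; Unit G2: $10,240; Unit 3B: $8,630; Unit 1A: $10,385

Ownership shares total 14,202; floor area total 20,236.
Composite weights (20% ownership shares + 80% floor area): Unit 5A 0.0915; Unit G2 0.3180; Unit 3B 0.2680; Unit 1A 0.3226.
Proportional shares: Unit 5A 2,945.93; Unit G2 10,238.73; Unit 3B 8,628.14; Unit 1A 10,387.20.
At nearest $5: Unit 5A $2,945; Unit G2 $10,240; Unit 3B $8,630; Unit 1A $10,385. Sum = $32,200.
Rounded total matches; no reconciliation needed.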